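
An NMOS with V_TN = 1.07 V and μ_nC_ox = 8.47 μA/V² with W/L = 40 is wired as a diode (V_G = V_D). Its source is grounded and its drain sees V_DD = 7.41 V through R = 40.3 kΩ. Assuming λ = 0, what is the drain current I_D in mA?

I_D = 0.135 mA

With gate tied to drain, V_GS = V_DS ≥ V_GS − V_TN, so the device is in saturation.
k_n = μ_nC_ox · (W/L) = 0.3388 mA/V².
KCL at the drain: ½ k_n (V_GS − V_TN)² = (V_DD − V_GS)/R.
Let x = V_GS − 1.07. Then 6.83 x² + x − 6.34 = 0, giving x = 0.893 V (positive root), so V_GS = 1.96 V.
I_D = (V_DD − V_GS)/R = (7.41 − 1.96) / 40.3 = 0.135 mA.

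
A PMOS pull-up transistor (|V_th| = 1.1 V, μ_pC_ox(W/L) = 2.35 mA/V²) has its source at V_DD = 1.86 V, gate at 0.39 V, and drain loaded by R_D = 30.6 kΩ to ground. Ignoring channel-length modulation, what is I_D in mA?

I_D = 0.0583 mA

V_SG = V_DD − V_G = 1.86 − 0.39 = 1.47 V, so V_ov = 1.47 − 1.1 = 0.37 V.
Assume saturation: I_D = ½ k_p V_ov² = 0.5 × 2.35 × 0.37² = 0.161 mA, giving V_SD = V_DD − I_D R_D = 1.86 − 0.161 × 30.6 = -3.06 V.
But -3.06 V < V_ov = 0.37 V, so the device is actually in triode.
In triode I_D = k_p[V_ov V_SD − ½ V_SD²] and I_D = (V_DD − V_SD)/R_D. Equating: 36 V_SD² − 27.61 V_SD + 1.86 = 0, giving V_SD = 0.0746 V (the root below V_ov).
I_D = (1.86 − 0.0746) / 30.6 = 0.0583 mA.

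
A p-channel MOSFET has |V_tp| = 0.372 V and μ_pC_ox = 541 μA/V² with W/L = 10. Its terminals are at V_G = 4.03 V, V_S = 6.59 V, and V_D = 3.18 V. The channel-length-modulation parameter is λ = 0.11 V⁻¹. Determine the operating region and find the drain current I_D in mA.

Saturation; I_D = 17.8 mA

V_SG = V_S − V_G = 6.59 − 4.03 = 2.56 V; V_SD = V_S − V_D = 6.59 − 3.18 = 3.41 V.
k_p = μ_pC_ox · (W/L) = 5.41 mA/V².
V_ov = V_SG − |V_tp| = 2.56 − 0.372 = 2.19 V.
Since V_SD = 3.41 V ≥ V_ov = 2.19 V, the device is in saturation.
I_D = ½ k_p V_ov² (1 + λ V_SD) = 0.5 × 5.41 × 2.19² × (1 + 0.11 × 3.41) = 17.8 mA.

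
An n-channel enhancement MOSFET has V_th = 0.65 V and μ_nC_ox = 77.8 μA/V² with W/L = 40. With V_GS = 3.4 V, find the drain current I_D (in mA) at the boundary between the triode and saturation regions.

At the boundary V_DS = V_ov = V_GS − V_th = 3.4 − 0.65 = 2.75 V.
k_n = μ_nC_ox · (W/L) = 3.112 mA/V².
I_D = ½ k_n V_ov² = 0.5 × 3.112 × 2.75² = 11.8 mA.

I_D = 11.8 mA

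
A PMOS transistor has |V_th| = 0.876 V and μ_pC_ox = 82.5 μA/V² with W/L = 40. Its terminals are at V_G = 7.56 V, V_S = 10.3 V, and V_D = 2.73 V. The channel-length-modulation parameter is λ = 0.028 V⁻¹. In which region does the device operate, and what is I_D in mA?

Saturation; I_D = 6.95 mA

V_SG = V_S − V_G = 10.3 − 7.56 = 2.74 V; V_SD = V_S − V_D = 10.3 − 2.73 = 7.57 V.
k_p = μ_pC_ox · (W/L) = 3.3 mA/V².
V_ov = V_SG − |V_th| = 2.74 − 0.876 = 1.86 V.
Since V_SD = 7.57 V ≥ V_ov = 1.86 V, the device is in saturation.
I_D = ½ k_p V_ov² (1 + λ V_SD) = 0.5 × 3.3 × 1.86² × (1 + 0.028 × 7.57) = 6.95 mA.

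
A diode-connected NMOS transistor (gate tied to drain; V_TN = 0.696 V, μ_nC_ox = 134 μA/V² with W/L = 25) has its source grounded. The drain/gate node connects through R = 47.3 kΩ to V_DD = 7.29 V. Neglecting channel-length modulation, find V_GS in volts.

V_GS = 0.978 V

With gate tied to drain, V_GS = V_DS ≥ V_GS − V_TN, so the device is in saturation.
k_n = μ_nC_ox · (W/L) = 3.35 mA/V².
KCL at the drain: ½ k_n (V_GS − V_TN)² = (V_DD − V_GS)/R.
Let x = V_GS − 0.696. Then 79.2 x² + x − 6.594 = 0, giving x = 0.282 V (positive root), so V_GS = 0.978 V.
I_D = (V_DD − V_GS)/R = (7.29 − 0.978) / 47.3 = 0.133 mA.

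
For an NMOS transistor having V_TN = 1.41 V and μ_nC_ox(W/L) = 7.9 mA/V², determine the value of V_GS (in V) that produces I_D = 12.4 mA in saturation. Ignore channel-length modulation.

V_GS = 3.18 V

In saturation I_D = ½ k_n (V_GS − V_TN)², so V_GS − V_TN = √(2 I_D / k_n) = √(2 × 12.4 / 7.9) = 1.77 V.
V_GS = 1.41 + 1.77 = 3.18 V.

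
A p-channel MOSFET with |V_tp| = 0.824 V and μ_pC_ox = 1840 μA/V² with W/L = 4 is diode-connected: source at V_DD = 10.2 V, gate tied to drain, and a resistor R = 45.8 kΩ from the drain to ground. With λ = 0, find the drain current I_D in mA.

With gate tied to drain, V_SG = V_SD ≥ V_SG − |V_tp|, so the device is in saturation.
k_p = μ_pC_ox · (W/L) = 7.36 mA/V².
KCL at the drain: ½ k_p (V_SG − |V_tp|)² = (V_DD − V_SG)/R.
Let x = V_SG − 0.824. Then 169 x² + x − 9.376 = 0, giving x = 0.233 V (positive root), so V_SG = 1.06 V.
I_D = (V_DD − V_SG)/R = (10.2 − 1.06) / 45.8 = 0.2 mA.

I_D = 0.200 mA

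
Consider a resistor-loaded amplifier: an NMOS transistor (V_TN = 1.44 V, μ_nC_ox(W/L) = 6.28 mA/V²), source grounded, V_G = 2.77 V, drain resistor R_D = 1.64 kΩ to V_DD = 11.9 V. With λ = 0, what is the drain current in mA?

I_D = 5.55 mA

V_GS = V_G = 2.77 V, so V_ov = 2.77 − 1.44 = 1.33 V.
Assume saturation: I_D = ½ k_n V_ov² = 0.5 × 6.28 × 1.33² = 5.55 mA, giving V_DS = V_DD − I_D R_D = 11.9 − 5.55 × 1.64 = 2.79 V.
V_DS = 2.79 V ≥ V_ov = 1.33 V, confirming saturation.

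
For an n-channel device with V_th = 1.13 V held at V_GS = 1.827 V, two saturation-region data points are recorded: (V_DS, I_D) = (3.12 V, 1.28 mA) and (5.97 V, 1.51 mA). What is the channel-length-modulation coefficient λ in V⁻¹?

With V_GS fixed, I_D ∝ (1 + λ V_DS) in saturation, so I_D2/I_D1 = (1 + λ V_DS2)/(1 + λ V_DS1).
1.51/1.28 = 1.18 = (1 + 5.97 λ)/(1 + 3.12 λ).
Solving: λ (I_D1 V_DS2 − I_D2 V_DS1) = I_D2 − I_D1, so λ = (1.51 − 1.28) / (1.28 × 5.97 − 1.51 × 3.12) = 0.23 / 2.93 = 0.0785 V⁻¹.

λ = 0.0785 V⁻¹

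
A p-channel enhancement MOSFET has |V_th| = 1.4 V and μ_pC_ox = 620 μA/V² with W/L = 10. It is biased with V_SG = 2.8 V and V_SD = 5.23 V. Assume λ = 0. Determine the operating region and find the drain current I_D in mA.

Saturation; I_D = 6.08 mA

k_p = μ_pC_ox · (W/L) = 6.2 mA/V².
V_ov = V_SG − |V_th| = 2.8 − 1.4 = 1.4 V.
Since V_SD = 5.23 V ≥ V_ov = 1.4 V, the device is in saturation.
I_D = ½ k_p V_ov² = 0.5 × 6.2 × 1.4² = 6.08 mA.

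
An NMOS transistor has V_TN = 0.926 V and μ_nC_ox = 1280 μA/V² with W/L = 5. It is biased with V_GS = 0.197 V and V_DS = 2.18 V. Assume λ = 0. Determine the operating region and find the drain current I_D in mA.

V_GS = 0.197 V < V_TN = 0.926 V, so the transistor is in cutoff.

Cutoff; I_D = 0 mA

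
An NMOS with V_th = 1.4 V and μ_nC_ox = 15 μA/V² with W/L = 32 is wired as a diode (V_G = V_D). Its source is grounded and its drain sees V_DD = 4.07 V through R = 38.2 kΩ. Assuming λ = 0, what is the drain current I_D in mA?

I_D = 0.0571 mA

With gate tied to drain, V_GS = V_DS ≥ V_GS − V_th, so the device is in saturation.
k_n = μ_nC_ox · (W/L) = 0.48 mA/V².
KCL at the drain: ½ k_n (V_GS − V_th)² = (V_DD − V_GS)/R.
Let x = V_GS − 1.4. Then 9.17 x² + x − 2.67 = 0, giving x = 0.488 V (positive root), so V_GS = 1.89 V.
I_D = (V_DD − V_GS)/R = (4.07 − 1.89) / 38.2 = 0.0571 mA.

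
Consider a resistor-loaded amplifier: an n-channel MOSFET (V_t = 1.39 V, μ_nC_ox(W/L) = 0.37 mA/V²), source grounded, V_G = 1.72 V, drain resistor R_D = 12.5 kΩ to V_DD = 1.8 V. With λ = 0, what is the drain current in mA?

I_D = 0.0201 mA

V_GS = V_G = 1.72 V, so V_ov = 1.72 − 1.39 = 0.33 V.
Assume saturation: I_D = ½ k_n V_ov² = 0.5 × 0.37 × 0.33² = 0.0201 mA, giving V_DS = V_DD − I_D R_D = 1.8 − 0.0201 × 12.5 = 1.55 V.
V_DS = 1.55 V ≥ V_ov = 0.33 V, confirming saturation.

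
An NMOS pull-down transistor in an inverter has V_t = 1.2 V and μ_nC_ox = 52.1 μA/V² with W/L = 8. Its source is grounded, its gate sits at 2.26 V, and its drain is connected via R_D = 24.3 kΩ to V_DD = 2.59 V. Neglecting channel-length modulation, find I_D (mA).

I_D = 0.0964 mA

V_GS = V_G = 2.26 V, so V_ov = 2.26 − 1.2 = 1.06 V.
k_n = μ_nC_ox · (W/L) = 0.4168 mA/V².
Assume saturation: I_D = ½ k_n V_ov² = 0.5 × 0.4168 × 1.06² = 0.234 mA, giving V_DS = V_DD − I_D R_D = 2.59 − 0.234 × 24.3 = -3.1 V.
But -3.1 V < V_ov = 1.06 V, so the device is actually in triode.
In triode I_D = k_n[V_ov V_DS − ½ V_DS²] and I_D = (V_DD − V_DS)/R_D. Equating: 5.06 V_DS² − 11.74 V_DS + 2.59 = 0, giving V_DS = 0.247 V (the root below V_ov).
I_D = (2.59 − 0.247) / 24.3 = 0.0964 mA.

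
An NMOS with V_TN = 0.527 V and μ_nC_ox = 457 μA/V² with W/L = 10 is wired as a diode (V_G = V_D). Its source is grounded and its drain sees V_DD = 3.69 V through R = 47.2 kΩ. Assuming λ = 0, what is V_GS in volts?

V_GS = 0.694 V

With gate tied to drain, V_GS = V_DS ≥ V_GS − V_TN, so the device is in saturation.
k_n = μ_nC_ox · (W/L) = 4.57 mA/V².
KCL at the drain: ½ k_n (V_GS − V_TN)² = (V_DD − V_GS)/R.
Let x = V_GS − 0.527. Then 108 x² + x − 3.163 = 0, giving x = 0.167 V (positive root), so V_GS = 0.694 V.
I_D = (V_DD − V_GS)/R = (3.69 − 0.694) / 47.2 = 0.0635 mA.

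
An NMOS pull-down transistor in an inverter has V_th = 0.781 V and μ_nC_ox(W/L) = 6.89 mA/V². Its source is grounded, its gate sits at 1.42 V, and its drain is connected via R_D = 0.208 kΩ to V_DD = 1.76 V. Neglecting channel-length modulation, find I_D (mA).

V_GS = V_G = 1.42 V, so V_ov = 1.42 − 0.781 = 0.639 V.
Assume saturation: I_D = ½ k_n V_ov² = 0.5 × 6.89 × 0.639² = 1.41 mA, giving V_DS = V_DD − I_D R_D = 1.76 − 1.41 × 0.208 = 1.47 V.
V_DS = 1.47 V ≥ V_ov = 0.639 V, confirming saturation.

I_D = 1.41 mA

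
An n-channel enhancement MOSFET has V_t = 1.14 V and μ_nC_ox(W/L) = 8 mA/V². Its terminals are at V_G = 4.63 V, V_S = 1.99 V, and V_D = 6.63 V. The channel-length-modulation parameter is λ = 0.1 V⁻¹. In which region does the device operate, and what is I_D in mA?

V_GS = V_G − V_S = 4.63 − 1.99 = 2.64 V; V_DS = V_D − V_S = 6.63 − 1.99 = 4.64 V.
V_ov = V_GS − V_t = 2.64 − 1.14 = 1.5 V.
Since V_DS = 4.64 V ≥ V_ov = 1.5 V, the device is in saturation.
I_D = ½ k_n V_ov² (1 + λ V_DS) = 0.5 × 8 × 1.5² × (1 + 0.1 × 4.64) = 13.2 mA.

Saturation; I_D = 13.2 mA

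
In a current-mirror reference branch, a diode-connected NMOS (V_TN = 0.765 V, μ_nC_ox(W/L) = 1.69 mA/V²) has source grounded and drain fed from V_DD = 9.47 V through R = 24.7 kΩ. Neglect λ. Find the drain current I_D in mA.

I_D = 0.327 mA

With gate tied to drain, V_GS = V_DS ≥ V_GS − V_TN, so the device is in saturation.
KCL at the drain: ½ k_n (V_GS − V_TN)² = (V_DD − V_GS)/R.
Let x = V_GS − 0.765. Then 20.9 x² + x − 8.705 = 0, giving x = 0.622 V (positive root), so V_GS = 1.39 V.
I_D = (V_DD − V_GS)/R = (9.47 − 1.39) / 24.7 = 0.327 mA.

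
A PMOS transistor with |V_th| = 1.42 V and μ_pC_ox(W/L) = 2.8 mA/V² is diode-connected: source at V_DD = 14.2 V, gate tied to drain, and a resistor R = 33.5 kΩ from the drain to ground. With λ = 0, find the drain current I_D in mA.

With gate tied to drain, V_SG = V_SD ≥ V_SG − |V_th|, so the device is in saturation.
KCL at the drain: ½ k_p (V_SG − |V_th|)² = (V_DD − V_SG)/R.
Let x = V_SG − 1.42. Then 46.9 x² + x − 12.78 = 0, giving x = 0.511 V (positive root), so V_SG = 1.93 V.
I_D = (V_DD − V_SG)/R = (14.2 − 1.93) / 33.5 = 0.366 mA.

I_D = 0.366 mA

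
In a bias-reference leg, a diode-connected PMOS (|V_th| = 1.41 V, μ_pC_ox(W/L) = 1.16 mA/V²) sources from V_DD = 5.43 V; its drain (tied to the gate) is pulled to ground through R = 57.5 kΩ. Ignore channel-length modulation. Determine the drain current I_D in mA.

With gate tied to drain, V_SG = V_SD ≥ V_SG − |V_th|, so the device is in saturation.
KCL at the drain: ½ k_p (V_SG − |V_th|)² = (V_DD − V_SG)/R.
Let x = V_SG − 1.41. Then 33.3 x² + x − 4.02 = 0, giving x = 0.333 V (positive root), so V_SG = 1.74 V.
I_D = (V_DD − V_SG)/R = (5.43 − 1.74) / 57.5 = 0.0641 mA.

I_D = 0.0641 mA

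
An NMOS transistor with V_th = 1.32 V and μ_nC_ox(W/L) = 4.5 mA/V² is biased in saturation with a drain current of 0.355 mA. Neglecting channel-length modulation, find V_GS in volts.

V_GS = 1.72 V

In saturation I_D = ½ k_n (V_GS − V_th)², so V_GS − V_th = √(2 I_D / k_n) = √(2 × 0.355 / 4.5) = 0.397 V.
V_GS = 1.32 + 0.397 = 1.72 V.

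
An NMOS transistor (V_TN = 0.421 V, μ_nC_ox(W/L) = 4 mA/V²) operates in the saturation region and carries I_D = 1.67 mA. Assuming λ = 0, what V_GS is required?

In saturation I_D = ½ k_n (V_GS − V_TN)², so V_GS − V_TN = √(2 I_D / k_n) = √(2 × 1.67 / 4) = 0.914 V.
V_GS = 0.421 + 0.914 = 1.33 V.

V_GS = 1.33 V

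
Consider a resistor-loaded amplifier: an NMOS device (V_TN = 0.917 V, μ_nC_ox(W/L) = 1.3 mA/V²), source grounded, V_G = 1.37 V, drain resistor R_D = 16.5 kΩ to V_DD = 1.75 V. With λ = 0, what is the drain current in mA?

I_D = 0.0936 mA

V_GS = V_G = 1.37 V, so V_ov = 1.37 − 0.917 = 0.453 V.
Assume saturation: I_D = ½ k_n V_ov² = 0.5 × 1.3 × 0.453² = 0.133 mA, giving V_DS = V_DD − I_D R_D = 1.75 − 0.133 × 16.5 = -0.451 V.
But -0.451 V < V_ov = 0.453 V, so the device is actually in triode.
In triode I_D = k_n[V_ov V_DS − ½ V_DS²] and I_D = (V_DD − V_DS)/R_D. Equating: 10.7 V_DS² − 10.72 V_DS + 1.75 = 0, giving V_DS = 0.206 V (the root below V_ov).
I_D = (1.75 − 0.206) / 16.5 = 0.0936 mA.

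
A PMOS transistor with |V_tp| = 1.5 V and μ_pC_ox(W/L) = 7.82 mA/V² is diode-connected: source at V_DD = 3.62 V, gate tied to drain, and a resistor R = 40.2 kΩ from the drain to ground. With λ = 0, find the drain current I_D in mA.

I_D = 0.0499 mA

With gate tied to drain, V_SG = V_SD ≥ V_SG − |V_tp|, so the device is in saturation.
KCL at the drain: ½ k_p (V_SG − |V_tp|)² = (V_DD − V_SG)/R.
Let x = V_SG − 1.5. Then 157 x² + x − 2.12 = 0, giving x = 0.113 V (positive root), so V_SG = 1.61 V.
I_D = (V_DD − V_SG)/R = (3.62 − 1.61) / 40.2 = 0.0499 mA.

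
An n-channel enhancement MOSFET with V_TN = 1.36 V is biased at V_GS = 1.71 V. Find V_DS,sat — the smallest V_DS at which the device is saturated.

The boundary between triode and saturation is V_DS = V_GS − V_TN = V_ov.
V_ov = 1.71 − 1.36 = 0.35 V.

V_DS,sat = 0.350 V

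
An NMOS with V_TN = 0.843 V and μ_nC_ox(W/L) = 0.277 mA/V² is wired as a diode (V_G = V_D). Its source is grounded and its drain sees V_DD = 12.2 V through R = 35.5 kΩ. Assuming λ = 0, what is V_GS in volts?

With gate tied to drain, V_GS = V_DS ≥ V_GS − V_TN, so the device is in saturation.
KCL at the drain: ½ k_n (V_GS − V_TN)² = (V_DD − V_GS)/R.
Let x = V_GS − 0.843. Then 4.92 x² + x − 11.36 = 0, giving x = 1.42 V (positive root), so V_GS = 2.26 V.
I_D = (V_DD − V_GS)/R = (12.2 − 2.26) / 35.5 = 0.28 mA.

V_GS = 2.26 V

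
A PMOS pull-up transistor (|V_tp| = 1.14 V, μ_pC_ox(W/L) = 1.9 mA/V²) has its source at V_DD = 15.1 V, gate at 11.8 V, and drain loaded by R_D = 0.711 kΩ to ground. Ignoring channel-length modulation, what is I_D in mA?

V_SG = V_DD − V_G = 15.1 − 11.8 = 3.3 V, so V_ov = 3.3 − 1.14 = 2.16 V.
Assume saturation: I_D = ½ k_p V_ov² = 0.5 × 1.9 × 2.16² = 4.43 mA, giving V_SD = V_DD − I_D R_D = 15.1 − 4.43 × 0.711 = 11.9 V.
V_SD = 11.9 V ≥ V_ov = 2.16 V, confirming saturation.

I_D = 4.43 mA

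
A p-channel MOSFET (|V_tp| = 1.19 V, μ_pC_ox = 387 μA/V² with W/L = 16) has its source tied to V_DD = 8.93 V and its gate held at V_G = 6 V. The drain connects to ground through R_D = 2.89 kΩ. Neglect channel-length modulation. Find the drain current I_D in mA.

V_SG = V_DD − V_G = 8.93 − 6 = 2.93 V, so V_ov = 2.93 − 1.19 = 1.74 V.
k_p = μ_pC_ox · (W/L) = 6.192 mA/V².
Assume saturation: I_D = ½ k_p V_ov² = 0.5 × 6.192 × 1.74² = 9.37 mA, giving V_SD = V_DD − I_D R_D = 8.93 − 9.37 × 2.89 = -18.2 V.
But -18.2 V < V_ov = 1.74 V, so the device is actually in triode.
In triode I_D = k_p[V_ov V_SD − ½ V_SD²] and I_D = (V_DD − V_SD)/R_D. Equating: 8.95 V_SD² − 32.14 V_SD + 8.93 = 0, giving V_SD = 0.304 V (the root below V_ov).
I_D = (8.93 − 0.304) / 2.89 = 2.98 mA.

I_D = 2.98 mA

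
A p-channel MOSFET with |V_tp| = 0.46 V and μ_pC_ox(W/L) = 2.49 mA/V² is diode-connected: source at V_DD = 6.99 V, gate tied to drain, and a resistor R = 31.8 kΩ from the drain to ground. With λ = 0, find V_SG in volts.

V_SG = 0.854 V

With gate tied to drain, V_SG = V_SD ≥ V_SG − |V_tp|, so the device is in saturation.
KCL at the drain: ½ k_p (V_SG − |V_tp|)² = (V_DD − V_SG)/R.
Let x = V_SG − 0.46. Then 39.6 x² + x − 6.53 = 0, giving x = 0.394 V (positive root), so V_SG = 0.854 V.
I_D = (V_DD − V_SG)/R = (6.99 − 0.854) / 31.8 = 0.193 mA.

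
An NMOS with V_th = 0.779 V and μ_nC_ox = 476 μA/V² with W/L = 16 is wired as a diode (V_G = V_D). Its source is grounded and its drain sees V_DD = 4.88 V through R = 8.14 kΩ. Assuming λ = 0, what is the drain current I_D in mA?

I_D = 0.461 mA

With gate tied to drain, V_GS = V_DS ≥ V_GS − V_th, so the device is in saturation.
k_n = μ_nC_ox · (W/L) = 7.616 mA/V².
KCL at the drain: ½ k_n (V_GS − V_th)² = (V_DD − V_GS)/R.
Let x = V_GS − 0.779. Then 31 x² + x − 4.101 = 0, giving x = 0.348 V (positive root), so V_GS = 1.13 V.
I_D = (V_DD − V_GS)/R = (4.88 − 1.13) / 8.14 = 0.461 mA.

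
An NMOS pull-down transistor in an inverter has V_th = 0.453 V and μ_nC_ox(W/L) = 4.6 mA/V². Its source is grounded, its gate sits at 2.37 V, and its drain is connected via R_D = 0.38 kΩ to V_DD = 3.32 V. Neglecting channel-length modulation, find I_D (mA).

I_D = 6.26 mA

V_GS = V_G = 2.37 V, so V_ov = 2.37 − 0.453 = 1.92 V.
Assume saturation: I_D = ½ k_n V_ov² = 0.5 × 4.6 × 1.92² = 8.45 mA, giving V_DS = V_DD − I_D R_D = 3.32 − 8.45 × 0.38 = 0.108 V.
But 0.108 V < V_ov = 1.92 V, so the device is actually in triode.
In triode I_D = k_n[V_ov V_DS − ½ V_DS²] and I_D = (V_DD − V_DS)/R_D. Equating: 0.874 V_DS² − 4.351 V_DS + 3.32 = 0, giving V_DS = 0.941 V (the root below V_ov).
I_D = (3.32 − 0.941) / 0.38 = 6.26 mA.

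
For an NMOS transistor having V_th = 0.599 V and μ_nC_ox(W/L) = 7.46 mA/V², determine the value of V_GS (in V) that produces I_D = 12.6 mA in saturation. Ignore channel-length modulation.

V_GS = 2.44 V

In saturation I_D = ½ k_n (V_GS − V_th)², so V_GS − V_th = √(2 I_D / k_n) = √(2 × 12.6 / 7.46) = 1.84 V.
V_GS = 0.599 + 1.84 = 2.44 V.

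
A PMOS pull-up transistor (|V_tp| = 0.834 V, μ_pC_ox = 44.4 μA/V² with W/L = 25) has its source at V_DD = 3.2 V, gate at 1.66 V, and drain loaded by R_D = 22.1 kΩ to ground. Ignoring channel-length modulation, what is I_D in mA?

V_SG = V_DD − V_G = 3.2 − 1.66 = 1.54 V, so V_ov = 1.54 − 0.834 = 0.706 V.
k_p = μ_pC_ox · (W/L) = 1.11 mA/V².
Assume saturation: I_D = ½ k_p V_ov² = 0.5 × 1.11 × 0.706² = 0.277 mA, giving V_SD = V_DD − I_D R_D = 3.2 − 0.277 × 22.1 = -2.91 V.
But -2.91 V < V_ov = 0.706 V, so the device is actually in triode.
In triode I_D = k_p[V_ov V_SD − ½ V_SD²] and I_D = (V_DD − V_SD)/R_D. Equating: 12.3 V_SD² − 18.32 V_SD + 3.2 = 0, giving V_SD = 0.202 V (the root below V_ov).
I_D = (3.2 − 0.202) / 22.1 = 0.136 mA.

I_D = 0.136 mA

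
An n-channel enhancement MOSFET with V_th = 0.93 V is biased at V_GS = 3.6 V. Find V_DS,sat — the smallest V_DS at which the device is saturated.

V_DS,sat = 2.67 V

The boundary between triode and saturation is V_DS = V_GS − V_th = V_ov.
V_ov = 3.6 − 0.93 = 2.67 V.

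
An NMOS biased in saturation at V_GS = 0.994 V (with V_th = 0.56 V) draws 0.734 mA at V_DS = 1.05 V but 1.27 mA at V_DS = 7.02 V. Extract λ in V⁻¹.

λ = 0.140 V⁻¹

With V_GS fixed, I_D ∝ (1 + λ V_DS) in saturation, so I_D2/I_D1 = (1 + λ V_DS2)/(1 + λ V_DS1).
1.27/0.734 = 1.73 = (1 + 7.02 λ)/(1 + 1.05 λ).
Solving: λ (I_D1 V_DS2 − I_D2 V_DS1) = I_D2 − I_D1, so λ = (1.27 − 0.734) / (0.734 × 7.02 − 1.27 × 1.05) = 0.536 / 3.82 = 0.14 V⁻¹.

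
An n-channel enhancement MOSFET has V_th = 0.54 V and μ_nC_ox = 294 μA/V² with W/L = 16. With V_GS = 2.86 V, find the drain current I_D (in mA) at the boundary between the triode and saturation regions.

I_D = 12.7 mA

At the boundary V_DS = V_ov = V_GS − V_th = 2.86 − 0.54 = 2.32 V.
k_n = μ_nC_ox · (W/L) = 4.704 mA/V².
I_D = ½ k_n V_ov² = 0.5 × 4.704 × 2.32² = 12.7 mA.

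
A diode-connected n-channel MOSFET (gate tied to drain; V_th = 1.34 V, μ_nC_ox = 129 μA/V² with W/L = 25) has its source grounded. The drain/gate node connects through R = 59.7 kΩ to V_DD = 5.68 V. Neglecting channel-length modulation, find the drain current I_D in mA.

With gate tied to drain, V_GS = V_DS ≥ V_GS − V_th, so the device is in saturation.
k_n = μ_nC_ox · (W/L) = 3.225 mA/V².
KCL at the drain: ½ k_n (V_GS − V_th)² = (V_DD − V_GS)/R.
Let x = V_GS − 1.34. Then 96.3 x² + x − 4.34 = 0, giving x = 0.207 V (positive root), so V_GS = 1.55 V.
I_D = (V_DD − V_GS)/R = (5.68 − 1.55) / 59.7 = 0.0692 mA.

I_D = 0.0692 mA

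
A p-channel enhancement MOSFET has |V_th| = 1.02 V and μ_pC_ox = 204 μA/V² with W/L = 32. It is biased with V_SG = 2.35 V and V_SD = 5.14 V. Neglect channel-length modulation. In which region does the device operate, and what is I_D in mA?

k_p = μ_pC_ox · (W/L) = 6.528 mA/V².
V_ov = V_SG − |V_th| = 2.35 − 1.02 = 1.33 V.
Since V_SD = 5.14 V ≥ V_ov = 1.33 V, the device is in saturation.
I_D = ½ k_p V_ov² = 0.5 × 6.528 × 1.33² = 5.77 mA.

Saturation; I_D = 5.77 mA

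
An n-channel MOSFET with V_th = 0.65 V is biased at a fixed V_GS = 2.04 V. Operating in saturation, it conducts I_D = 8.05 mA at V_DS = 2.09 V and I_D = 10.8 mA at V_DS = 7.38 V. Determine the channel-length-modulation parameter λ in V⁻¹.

λ = 0.0747 V⁻¹

With V_GS fixed, I_D ∝ (1 + λ V_DS) in saturation, so I_D2/I_D1 = (1 + λ V_DS2)/(1 + λ V_DS1).
10.8/8.05 = 1.342 = (1 + 7.38 λ)/(1 + 2.09 λ).
Solving: λ (I_D1 V_DS2 − I_D2 V_DS1) = I_D2 − I_D1, so λ = (10.8 − 8.05) / (8.05 × 7.38 − 10.8 × 2.09) = 2.75 / 36.8 = 0.0747 V⁻¹.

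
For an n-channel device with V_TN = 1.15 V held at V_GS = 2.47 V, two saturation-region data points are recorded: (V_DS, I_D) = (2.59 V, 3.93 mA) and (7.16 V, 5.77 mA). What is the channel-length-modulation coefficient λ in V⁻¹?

λ = 0.139 V⁻¹

With V_GS fixed, I_D ∝ (1 + λ V_DS) in saturation, so I_D2/I_D1 = (1 + λ V_DS2)/(1 + λ V_DS1).
5.77/3.93 = 1.468 = (1 + 7.16 λ)/(1 + 2.59 λ).
Solving: λ (I_D1 V_DS2 − I_D2 V_DS1) = I_D2 − I_D1, so λ = (5.77 − 3.93) / (3.93 × 7.16 − 5.77 × 2.59) = 1.84 / 13.2 = 0.139 V⁻¹.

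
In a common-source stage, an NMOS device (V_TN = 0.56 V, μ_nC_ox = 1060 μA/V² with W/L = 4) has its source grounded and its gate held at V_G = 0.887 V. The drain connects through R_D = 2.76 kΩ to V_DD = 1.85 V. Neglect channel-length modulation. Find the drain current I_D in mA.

V_GS = V_G = 0.887 V, so V_ov = 0.887 − 0.56 = 0.327 V.
k_n = μ_nC_ox · (W/L) = 4.24 mA/V².
Assume saturation: I_D = ½ k_n V_ov² = 0.5 × 4.24 × 0.327² = 0.227 mA, giving V_DS = V_DD − I_D R_D = 1.85 − 0.227 × 2.76 = 1.22 V.
V_DS = 1.22 V ≥ V_ov = 0.327 V, confirming saturation.

I_D = 0.227 mA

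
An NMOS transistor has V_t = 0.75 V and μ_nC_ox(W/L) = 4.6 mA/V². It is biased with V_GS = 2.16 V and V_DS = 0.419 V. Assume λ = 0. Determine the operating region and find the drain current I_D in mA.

V_ov = V_GS − V_t = 2.16 − 0.75 = 1.41 V.
Since V_DS = 0.419 V < V_ov = 1.41 V, the device is in the triode region.
I_D = k_n [V_ov · V_DS − ½ V_DS²] = 4.6 × [1.41 × 0.419 − 0.5 × 0.419²] = 2.31 mA.

Triode; I_D = 2.31 mA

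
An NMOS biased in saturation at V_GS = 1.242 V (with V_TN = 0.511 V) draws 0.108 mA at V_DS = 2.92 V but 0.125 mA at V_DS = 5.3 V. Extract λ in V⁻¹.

With V_GS fixed, I_D ∝ (1 + λ V_DS) in saturation, so I_D2/I_D1 = (1 + λ V_DS2)/(1 + λ V_DS1).
0.125/0.108 = 1.157 = (1 + 5.3 λ)/(1 + 2.92 λ).
Solving: λ (I_D1 V_DS2 − I_D2 V_DS1) = I_D2 − I_D1, so λ = (0.125 − 0.108) / (0.108 × 5.3 − 0.125 × 2.92) = 0.017 / 0.207 = 0.082 V⁻¹.

λ = 0.0820 V⁻¹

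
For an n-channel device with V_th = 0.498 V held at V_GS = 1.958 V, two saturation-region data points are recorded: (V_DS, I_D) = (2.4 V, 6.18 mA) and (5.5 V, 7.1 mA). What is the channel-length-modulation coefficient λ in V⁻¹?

λ = 0.0543 V⁻¹

With V_GS fixed, I_D ∝ (1 + λ V_DS) in saturation, so I_D2/I_D1 = (1 + λ V_DS2)/(1 + λ V_DS1).
7.1/6.18 = 1.149 = (1 + 5.5 λ)/(1 + 2.4 λ).
Solving: λ (I_D1 V_DS2 − I_D2 V_DS1) = I_D2 − I_D1, so λ = (7.1 − 6.18) / (6.18 × 5.5 − 7.1 × 2.4) = 0.92 / 16.9 = 0.0543 V⁻¹.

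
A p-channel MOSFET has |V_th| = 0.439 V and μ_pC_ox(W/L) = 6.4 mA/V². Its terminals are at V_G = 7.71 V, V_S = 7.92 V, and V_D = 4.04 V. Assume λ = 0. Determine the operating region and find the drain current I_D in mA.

V_SG = V_S − V_G = 7.92 − 7.71 = 0.21 V; V_SD = V_S − V_D = 7.92 − 4.04 = 3.88 V.
V_SG = 0.21 V < |V_th| = 0.439 V, so the transistor is in cutoff.

Cutoff; I_D = 0 mA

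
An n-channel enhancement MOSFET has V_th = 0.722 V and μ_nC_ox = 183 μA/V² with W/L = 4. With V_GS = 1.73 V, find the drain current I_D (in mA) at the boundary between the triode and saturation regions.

At the boundary V_DS = V_ov = V_GS − V_th = 1.73 − 0.722 = 1.01 V.
k_n = μ_nC_ox · (W/L) = 0.732 mA/V².
I_D = ½ k_n V_ov² = 0.5 × 0.732 × 1.01² = 0.372 mA.

I_D = 0.372 mA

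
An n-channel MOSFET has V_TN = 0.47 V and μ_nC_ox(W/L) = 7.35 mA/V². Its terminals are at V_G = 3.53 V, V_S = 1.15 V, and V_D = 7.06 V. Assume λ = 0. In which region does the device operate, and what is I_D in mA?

V_GS = V_G − V_S = 3.53 − 1.15 = 2.38 V; V_DS = V_D − V_S = 7.06 − 1.15 = 5.91 V.
V_ov = V_GS − V_TN = 2.38 − 0.47 = 1.91 V.
Since V_DS = 5.91 V ≥ V_ov = 1.91 V, the device is in saturation.
I_D = ½ k_n V_ov² = 0.5 × 7.35 × 1.91² = 13.4 mA.

Saturation; I_D = 13.4 mA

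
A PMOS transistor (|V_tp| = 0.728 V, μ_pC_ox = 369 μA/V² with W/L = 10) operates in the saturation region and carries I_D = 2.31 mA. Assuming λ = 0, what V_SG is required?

V_SG = 1.85 V

k_p = μ_pC_ox · (W/L) = 3.69 mA/V².
In saturation I_D = ½ k_p (V_SG − |V_tp|)², so V_SG − |V_tp| = √(2 I_D / k_p) = √(2 × 2.31 / 3.69) = 1.12 V.
V_SG = 0.728 + 1.12 = 1.85 V.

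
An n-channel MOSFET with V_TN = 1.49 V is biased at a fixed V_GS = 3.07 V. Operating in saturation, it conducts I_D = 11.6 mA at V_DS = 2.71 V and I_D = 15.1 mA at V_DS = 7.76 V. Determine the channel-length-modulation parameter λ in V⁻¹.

With V_GS fixed, I_D ∝ (1 + λ V_DS) in saturation, so I_D2/I_D1 = (1 + λ V_DS2)/(1 + λ V_DS1).
15.1/11.6 = 1.302 = (1 + 7.76 λ)/(1 + 2.71 λ).
Solving: λ (I_D1 V_DS2 − I_D2 V_DS1) = I_D2 − I_D1, so λ = (15.1 − 11.6) / (11.6 × 7.76 − 15.1 × 2.71) = 3.5 / 49.1 = 0.0713 V⁻¹.

λ = 0.0713 V⁻¹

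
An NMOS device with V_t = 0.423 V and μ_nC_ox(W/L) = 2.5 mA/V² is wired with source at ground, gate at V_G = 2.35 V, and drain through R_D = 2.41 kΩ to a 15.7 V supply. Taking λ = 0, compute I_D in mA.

V_GS = V_G = 2.35 V, so V_ov = 2.35 − 0.423 = 1.93 V.
Assume saturation: I_D = ½ k_n V_ov² = 0.5 × 2.5 × 1.93² = 4.64 mA, giving V_DS = V_DD − I_D R_D = 15.7 − 4.64 × 2.41 = 4.51 V.
V_DS = 4.51 V ≥ V_ov = 1.93 V, confirming saturation.

I_D = 4.64 mA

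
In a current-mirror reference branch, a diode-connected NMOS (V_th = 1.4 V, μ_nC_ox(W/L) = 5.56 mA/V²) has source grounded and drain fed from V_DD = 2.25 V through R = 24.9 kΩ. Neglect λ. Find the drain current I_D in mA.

I_D = 0.0300 mA

With gate tied to drain, V_GS = V_DS ≥ V_GS − V_th, so the device is in saturation.
KCL at the drain: ½ k_n (V_GS − V_th)² = (V_DD − V_GS)/R.
Let x = V_GS − 1.4. Then 69.2 x² + x − 0.85 = 0, giving x = 0.104 V (positive root), so V_GS = 1.5 V.
I_D = (V_DD − V_GS)/R = (2.25 − 1.5) / 24.9 = 0.03 mA.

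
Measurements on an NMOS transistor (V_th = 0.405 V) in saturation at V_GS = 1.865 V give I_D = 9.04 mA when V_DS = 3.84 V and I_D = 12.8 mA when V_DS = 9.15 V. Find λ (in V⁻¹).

With V_GS fixed, I_D ∝ (1 + λ V_DS) in saturation, so I_D2/I_D1 = (1 + λ V_DS2)/(1 + λ V_DS1).
12.8/9.04 = 1.416 = (1 + 9.15 λ)/(1 + 3.84 λ).
Solving: λ (I_D1 V_DS2 − I_D2 V_DS1) = I_D2 − I_D1, so λ = (12.8 − 9.04) / (9.04 × 9.15 − 12.8 × 3.84) = 3.76 / 33.6 = 0.112 V⁻¹.

λ = 0.112 V⁻¹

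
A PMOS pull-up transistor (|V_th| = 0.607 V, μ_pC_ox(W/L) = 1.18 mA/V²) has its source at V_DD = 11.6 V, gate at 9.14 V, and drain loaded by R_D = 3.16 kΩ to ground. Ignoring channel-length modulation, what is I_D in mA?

I_D = 2.03 mA

V_SG = V_DD − V_G = 11.6 − 9.14 = 2.46 V, so V_ov = 2.46 − 0.607 = 1.85 V.
Assume saturation: I_D = ½ k_p V_ov² = 0.5 × 1.18 × 1.85² = 2.03 mA, giving V_SD = V_DD − I_D R_D = 11.6 − 2.03 × 3.16 = 5.2 V.
V_SD = 5.2 V ≥ V_ov = 1.85 V, confirming saturation.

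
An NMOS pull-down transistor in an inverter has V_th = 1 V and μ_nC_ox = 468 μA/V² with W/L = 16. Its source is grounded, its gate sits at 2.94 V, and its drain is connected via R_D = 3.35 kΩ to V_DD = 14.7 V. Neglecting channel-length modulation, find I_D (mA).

V_GS = V_G = 2.94 V, so V_ov = 2.94 − 1 = 1.94 V.
k_n = μ_nC_ox · (W/L) = 7.488 mA/V².
Assume saturation: I_D = ½ k_n V_ov² = 0.5 × 7.488 × 1.94² = 14.1 mA, giving V_DS = V_DD − I_D R_D = 14.7 − 14.1 × 3.35 = -32.5 V.
But -32.5 V < V_ov = 1.94 V, so the device is actually in triode.
In triode I_D = k_n[V_ov V_DS − ½ V_DS²] and I_D = (V_DD − V_DS)/R_D. Equating: 12.5 V_DS² − 49.66 V_DS + 14.7 = 0, giving V_DS = 0.322 V (the root below V_ov).
I_D = (14.7 − 0.322) / 3.35 = 4.29 mA.

I_D = 4.29 mA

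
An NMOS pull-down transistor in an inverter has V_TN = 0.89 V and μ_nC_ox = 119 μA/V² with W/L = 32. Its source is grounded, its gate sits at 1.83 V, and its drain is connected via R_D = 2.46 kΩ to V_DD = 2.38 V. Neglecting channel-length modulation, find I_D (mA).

I_D = 0.854 mA

V_GS = V_G = 1.83 V, so V_ov = 1.83 − 0.89 = 0.94 V.
k_n = μ_nC_ox · (W/L) = 3.808 mA/V².
Assume saturation: I_D = ½ k_n V_ov² = 0.5 × 3.808 × 0.94² = 1.68 mA, giving V_DS = V_DD − I_D R_D = 2.38 − 1.68 × 2.46 = -1.76 V.
But -1.76 V < V_ov = 0.94 V, so the device is actually in triode.
In triode I_D = k_n[V_ov V_DS − ½ V_DS²] and I_D = (V_DD − V_DS)/R_D. Equating: 4.68 V_DS² − 9.806 V_DS + 2.38 = 0, giving V_DS = 0.28 V (the root below V_ov).
I_D = (2.38 − 0.28) / 2.46 = 0.854 mA.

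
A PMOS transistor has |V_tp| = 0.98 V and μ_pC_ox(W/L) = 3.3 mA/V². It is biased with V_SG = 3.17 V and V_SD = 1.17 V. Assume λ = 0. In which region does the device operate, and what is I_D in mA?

Triode; I_D = 6.20 mA

V_ov = V_SG − |V_tp| = 3.17 − 0.98 = 2.19 V.
Since V_SD = 1.17 V < V_ov = 2.19 V, the device is in the triode region.
I_D = k_p [V_ov · V_SD − ½ V_SD²] = 3.3 × [2.19 × 1.17 − 0.5 × 1.17²] = 6.2 mA.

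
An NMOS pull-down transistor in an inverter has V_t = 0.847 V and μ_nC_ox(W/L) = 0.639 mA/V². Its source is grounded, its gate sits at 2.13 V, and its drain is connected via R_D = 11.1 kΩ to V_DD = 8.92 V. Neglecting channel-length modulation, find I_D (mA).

I_D = 0.526 mA

V_GS = V_G = 2.13 V, so V_ov = 2.13 − 0.847 = 1.28 V.
Assume saturation: I_D = ½ k_n V_ov² = 0.5 × 0.639 × 1.28² = 0.526 mA, giving V_DS = V_DD − I_D R_D = 8.92 − 0.526 × 11.1 = 3.08 V.
V_DS = 3.08 V ≥ V_ov = 1.28 V, confirming saturation.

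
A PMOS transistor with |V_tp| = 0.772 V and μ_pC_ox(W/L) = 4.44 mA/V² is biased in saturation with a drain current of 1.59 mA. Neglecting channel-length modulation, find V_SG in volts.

V_SG = 1.62 V

In saturation I_D = ½ k_p (V_SG − |V_tp|)², so V_SG − |V_tp| = √(2 I_D / k_p) = √(2 × 1.59 / 4.44) = 0.846 V.
V_SG = 0.772 + 0.846 = 1.62 V.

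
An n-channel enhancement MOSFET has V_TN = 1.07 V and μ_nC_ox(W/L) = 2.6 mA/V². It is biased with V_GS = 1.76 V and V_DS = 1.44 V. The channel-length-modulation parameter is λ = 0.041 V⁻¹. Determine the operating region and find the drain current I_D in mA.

Saturation; I_D = 0.655 mA

V_ov = V_GS − V_TN = 1.76 − 1.07 = 0.69 V.
Since V_DS = 1.44 V ≥ V_ov = 0.69 V, the device is in saturation.
I_D = ½ k_n V_ov² (1 + λ V_DS) = 0.5 × 2.6 × 0.69² × (1 + 0.041 × 1.44) = 0.655 mA.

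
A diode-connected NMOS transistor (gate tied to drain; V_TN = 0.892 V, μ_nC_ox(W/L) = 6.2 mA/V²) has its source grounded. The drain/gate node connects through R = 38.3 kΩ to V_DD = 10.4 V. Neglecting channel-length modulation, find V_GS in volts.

V_GS = 1.17 V

With gate tied to drain, V_GS = V_DS ≥ V_GS − V_TN, so the device is in saturation.
KCL at the drain: ½ k_n (V_GS − V_TN)² = (V_DD − V_GS)/R.
Let x = V_GS − 0.892. Then 119 x² + x − 9.508 = 0, giving x = 0.279 V (positive root), so V_GS = 1.17 V.
I_D = (V_DD − V_GS)/R = (10.4 − 1.17) / 38.3 = 0.241 mA.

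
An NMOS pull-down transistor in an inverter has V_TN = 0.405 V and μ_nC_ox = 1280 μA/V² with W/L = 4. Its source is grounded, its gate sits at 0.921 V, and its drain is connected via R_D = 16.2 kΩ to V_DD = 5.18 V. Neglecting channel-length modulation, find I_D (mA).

I_D = 0.311 mA

V_GS = V_G = 0.921 V, so V_ov = 0.921 − 0.405 = 0.516 V.
k_n = μ_nC_ox · (W/L) = 5.12 mA/V².
Assume saturation: I_D = ½ k_n V_ov² = 0.5 × 5.12 × 0.516² = 0.682 mA, giving V_DS = V_DD − I_D R_D = 5.18 − 0.682 × 16.2 = -5.86 V.
But -5.86 V < V_ov = 0.516 V, so the device is actually in triode.
In triode I_D = k_n[V_ov V_DS − ½ V_DS²] and I_D = (V_DD − V_DS)/R_D. Equating: 41.5 V_DS² − 43.8 V_DS + 5.18 = 0, giving V_DS = 0.136 V (the root below V_ov).
I_D = (5.18 − 0.136) / 16.2 = 0.311 mA.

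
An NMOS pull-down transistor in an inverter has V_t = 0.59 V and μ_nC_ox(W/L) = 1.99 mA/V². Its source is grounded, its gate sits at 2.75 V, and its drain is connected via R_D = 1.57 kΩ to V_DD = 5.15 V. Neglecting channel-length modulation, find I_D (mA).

I_D = 2.78 mA

V_GS = V_G = 2.75 V, so V_ov = 2.75 − 0.59 = 2.16 V.
Assume saturation: I_D = ½ k_n V_ov² = 0.5 × 1.99 × 2.16² = 4.64 mA, giving V_DS = V_DD − I_D R_D = 5.15 − 4.64 × 1.57 = -2.14 V.
But -2.14 V < V_ov = 2.16 V, so the device is actually in triode.
In triode I_D = k_n[V_ov V_DS − ½ V_DS²] and I_D = (V_DD − V_DS)/R_D. Equating: 1.56 V_DS² − 7.748 V_DS + 5.15 = 0, giving V_DS = 0.791 V (the root below V_ov).
I_D = (5.15 − 0.791) / 1.57 = 2.78 mA.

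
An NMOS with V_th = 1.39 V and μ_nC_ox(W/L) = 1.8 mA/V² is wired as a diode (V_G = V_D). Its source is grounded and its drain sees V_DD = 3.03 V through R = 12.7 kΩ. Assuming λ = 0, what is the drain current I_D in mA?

I_D = 0.103 mA

With gate tied to drain, V_GS = V_DS ≥ V_GS − V_th, so the device is in saturation.
KCL at the drain: ½ k_n (V_GS − V_th)² = (V_DD − V_GS)/R.
Let x = V_GS − 1.39. Then 11.4 x² + x − 1.64 = 0, giving x = 0.338 V (positive root), so V_GS = 1.73 V.
I_D = (V_DD − V_GS)/R = (3.03 − 1.73) / 12.7 = 0.103 mA.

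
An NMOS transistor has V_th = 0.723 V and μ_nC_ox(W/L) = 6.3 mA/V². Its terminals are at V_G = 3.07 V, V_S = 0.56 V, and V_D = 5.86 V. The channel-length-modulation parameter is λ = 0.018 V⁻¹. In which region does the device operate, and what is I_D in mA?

Saturation; I_D = 11.0 mA

V_GS = V_G − V_S = 3.07 − 0.56 = 2.51 V; V_DS = V_D − V_S = 5.86 − 0.56 = 5.3 V.
V_ov = V_GS − V_th = 2.51 − 0.723 = 1.79 V.
Since V_DS = 5.3 V ≥ V_ov = 1.79 V, the device is in saturation.
I_D = ½ k_n V_ov² (1 + λ V_DS) = 0.5 × 6.3 × 1.79² × (1 + 0.018 × 5.3) = 11 mA.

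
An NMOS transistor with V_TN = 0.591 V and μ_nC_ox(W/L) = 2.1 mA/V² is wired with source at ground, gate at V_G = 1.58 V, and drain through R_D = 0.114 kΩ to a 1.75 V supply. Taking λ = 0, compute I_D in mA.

I_D = 1.03 mA

V_GS = V_G = 1.58 V, so V_ov = 1.58 − 0.591 = 0.989 V.
Assume saturation: I_D = ½ k_n V_ov² = 0.5 × 2.1 × 0.989² = 1.03 mA, giving V_DS = V_DD − I_D R_D = 1.75 − 1.03 × 0.114 = 1.63 V.
V_DS = 1.63 V ≥ V_ov = 0.989 V, confirming saturation.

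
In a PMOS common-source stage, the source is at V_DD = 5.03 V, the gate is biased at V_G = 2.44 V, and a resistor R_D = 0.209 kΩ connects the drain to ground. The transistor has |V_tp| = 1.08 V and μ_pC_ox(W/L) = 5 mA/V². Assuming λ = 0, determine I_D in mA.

V_SG = V_DD − V_G = 5.03 − 2.44 = 2.59 V, so V_ov = 2.59 − 1.08 = 1.51 V.
Assume saturation: I_D = ½ k_p V_ov² = 0.5 × 5 × 1.51² = 5.7 mA, giving V_SD = V_DD − I_D R_D = 5.03 − 5.7 × 0.209 = 3.84 V.
V_SD = 3.84 V ≥ V_ov = 1.51 V, confirming saturation.

I_D = 5.70 mA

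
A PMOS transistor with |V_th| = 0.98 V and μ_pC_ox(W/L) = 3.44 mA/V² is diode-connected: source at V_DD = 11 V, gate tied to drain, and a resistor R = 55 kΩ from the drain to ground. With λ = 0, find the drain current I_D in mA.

I_D = 0.176 mA

With gate tied to drain, V_SG = V_SD ≥ V_SG − |V_th|, so the device is in saturation.
KCL at the drain: ½ k_p (V_SG − |V_th|)² = (V_DD − V_SG)/R.
Let x = V_SG − 0.98. Then 94.6 x² + x − 10.02 = 0, giving x = 0.32 V (positive root), so V_SG = 1.3 V.
I_D = (V_DD − V_SG)/R = (11 − 1.3) / 55 = 0.176 mA.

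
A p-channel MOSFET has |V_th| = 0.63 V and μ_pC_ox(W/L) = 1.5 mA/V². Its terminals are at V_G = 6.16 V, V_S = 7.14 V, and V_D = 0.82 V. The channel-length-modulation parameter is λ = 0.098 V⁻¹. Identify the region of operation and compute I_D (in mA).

Saturation; I_D = 0.149 mA

V_SG = V_S − V_G = 7.14 − 6.16 = 0.98 V; V_SD = V_S − V_D = 7.14 − 0.82 = 6.32 V.
V_ov = V_SG − |V_th| = 0.98 − 0.63 = 0.35 V.
Since V_SD = 6.32 V ≥ V_ov = 0.35 V, the device is in saturation.
I_D = ½ k_p V_ov² (1 + λ V_SD) = 0.5 × 1.5 × 0.35² × (1 + 0.098 × 6.32) = 0.149 mA.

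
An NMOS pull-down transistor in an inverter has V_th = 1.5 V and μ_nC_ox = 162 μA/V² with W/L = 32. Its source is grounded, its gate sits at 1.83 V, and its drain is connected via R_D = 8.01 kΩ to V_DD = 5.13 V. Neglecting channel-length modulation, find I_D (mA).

V_GS = V_G = 1.83 V, so V_ov = 1.83 − 1.5 = 0.33 V.
k_n = μ_nC_ox · (W/L) = 5.184 mA/V².
Assume saturation: I_D = ½ k_n V_ov² = 0.5 × 5.184 × 0.33² = 0.282 mA, giving V_DS = V_DD − I_D R_D = 5.13 − 0.282 × 8.01 = 2.87 V.
V_DS = 2.87 V ≥ V_ov = 0.33 V, confirming saturation.

I_D = 0.282 mA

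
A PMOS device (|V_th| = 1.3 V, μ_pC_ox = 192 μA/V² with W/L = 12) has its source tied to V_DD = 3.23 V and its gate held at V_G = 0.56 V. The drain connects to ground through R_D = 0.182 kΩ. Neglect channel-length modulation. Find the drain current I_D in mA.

V_SG = V_DD − V_G = 3.23 − 0.56 = 2.67 V, so V_ov = 2.67 − 1.3 = 1.37 V.
k_p = μ_pC_ox · (W/L) = 2.304 mA/V².
Assume saturation: I_D = ½ k_p V_ov² = 0.5 × 2.304 × 1.37² = 2.16 mA, giving V_SD = V_DD − I_D R_D = 3.23 − 2.16 × 0.182 = 2.84 V.
V_SD = 2.84 V ≥ V_ov = 1.37 V, confirming saturation.

I_D = 2.16 mA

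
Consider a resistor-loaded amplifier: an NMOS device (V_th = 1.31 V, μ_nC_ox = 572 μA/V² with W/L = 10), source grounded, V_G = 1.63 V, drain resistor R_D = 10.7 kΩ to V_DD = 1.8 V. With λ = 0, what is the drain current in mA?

V_GS = V_G = 1.63 V, so V_ov = 1.63 − 1.31 = 0.32 V.
k_n = μ_nC_ox · (W/L) = 5.72 mA/V².
Assume saturation: I_D = ½ k_n V_ov² = 0.5 × 5.72 × 0.32² = 0.293 mA, giving V_DS = V_DD − I_D R_D = 1.8 − 0.293 × 10.7 = -1.33 V.
But -1.33 V < V_ov = 0.32 V, so the device is actually in triode.
In triode I_D = k_n[V_ov V_DS − ½ V_DS²] and I_D = (V_DD − V_DS)/R_D. Equating: 30.6 V_DS² − 20.59 V_DS + 1.8 = 0, giving V_DS = 0.103 V (the root below V_ov).
I_D = (1.8 − 0.103) / 10.7 = 0.159 mA.

I_D = 0.159 mA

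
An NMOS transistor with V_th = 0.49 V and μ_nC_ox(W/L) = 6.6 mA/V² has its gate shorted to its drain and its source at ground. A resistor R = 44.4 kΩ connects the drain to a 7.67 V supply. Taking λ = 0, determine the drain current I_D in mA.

I_D = 0.157 mA

With gate tied to drain, V_GS = V_DS ≥ V_GS − V_th, so the device is in saturation.
KCL at the drain: ½ k_n (V_GS − V_th)² = (V_DD − V_GS)/R.
Let x = V_GS − 0.49. Then 147 x² + x − 7.18 = 0, giving x = 0.218 V (positive root), so V_GS = 0.708 V.
I_D = (V_DD − V_GS)/R = (7.67 − 0.708) / 44.4 = 0.157 mA.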